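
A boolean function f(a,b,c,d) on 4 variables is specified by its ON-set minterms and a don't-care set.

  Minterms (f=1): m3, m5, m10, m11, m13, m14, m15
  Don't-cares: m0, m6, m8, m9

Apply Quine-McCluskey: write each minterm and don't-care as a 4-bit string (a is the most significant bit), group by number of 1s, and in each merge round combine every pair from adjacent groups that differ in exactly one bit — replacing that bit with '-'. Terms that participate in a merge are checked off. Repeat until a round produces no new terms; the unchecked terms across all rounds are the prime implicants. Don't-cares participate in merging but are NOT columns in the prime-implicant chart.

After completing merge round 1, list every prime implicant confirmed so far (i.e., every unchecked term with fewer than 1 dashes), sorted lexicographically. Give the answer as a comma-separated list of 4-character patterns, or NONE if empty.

size-2^0 implicants → 0000(✓)  0011(✓)  0101(✓)  0110(✓)  1000(✓)  1001(✓)  1010(✓)  1011(✓)  1101(✓)  1110(✓)  1111(✓)
size-2^1 implicants → -000  -011  -101  -110  1-01(✓)  1-10(✓)  1-11(✓)  10-0(✓)  10-1(✓)  100-(✓)  101-(✓)  11-1(✓)  111-(✓)
size-2^2 implicants → 1--1  1-1-  10--
Unchecked terms (primes): -000, -011, -101, -110, 1--1, 1-1-, 10--

NONE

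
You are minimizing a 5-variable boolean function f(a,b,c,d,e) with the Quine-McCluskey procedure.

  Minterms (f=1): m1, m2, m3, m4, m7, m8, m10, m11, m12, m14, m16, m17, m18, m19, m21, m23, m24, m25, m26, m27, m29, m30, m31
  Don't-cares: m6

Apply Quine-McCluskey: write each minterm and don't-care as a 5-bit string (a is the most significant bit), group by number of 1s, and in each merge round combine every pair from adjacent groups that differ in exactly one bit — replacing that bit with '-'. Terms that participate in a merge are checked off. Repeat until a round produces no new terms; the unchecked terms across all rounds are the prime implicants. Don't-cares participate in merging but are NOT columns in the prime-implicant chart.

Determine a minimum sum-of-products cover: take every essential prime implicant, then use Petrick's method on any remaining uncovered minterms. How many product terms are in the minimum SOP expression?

Round 0: 00001✓ 00010✓ 00011✓ 00100✓ 00110✓ 00111✓ 01000✓ 01010✓ 01011✓ 01100✓ 01110✓ 10000✓ 10001✓ 10010✓ 10011✓ 10101✓ 10111✓ 11000✓ 11001✓ 11010✓ 11011✓ 11101✓ 11110✓ 11111✓
Round 1: -0001✓ -0010✓ -0011✓ -0111✓ -1000✓ -1010✓ -1011✓ -1110✓ 0-010✓ 0-011✓ 0-100✓ 0-110✓ 00-10✓ 00-11✓ 000-1✓ 0001-✓ 001-0✓ 0011-✓ 01-00✓ 01-10✓ 010-0✓ 0101-✓ 011-0✓ 1-000✓ 1-001✓ 1-010✓ 1-011✓ 1-101✓ 1-111✓ 10-01✓ 10-11✓ 100-0✓ 100-1✓ 1000-✓ 1001-✓ 101-1✓ 11-01✓ 11-10✓ 11-11✓ 110-0✓ 110-1✓ 1100-✓ 1101-✓ 111-1✓ 1111-✓
Round 2: --010✓ --011✓ -0-11 -00-1 -001-✓ -1-10 -10-0 -101-✓ 0--10 0-01-✓ 0-1-0 00-1- 01--0 1--01✓ 1--11✓ 1-0-0✓ 1-0-1✓ 1-00-✓ 1-01-✓ 1-1-1✓ 10--1✓ 100--✓ 11--1✓ 11-1- 110--✓
Round 3: --01- 1---1 1-0--
PIs = {--01-, -0-11, -00-1, -1-10, -10-0, 0--10, 0-1-0, 00-1-, 01--0, 1---1, 1-0--, 11-1-}
Coverage chart:
  m1: -00-1 ←essential
  m2: --01-,0--10,00-1-
  m3: --01-,-0-11,-00-1,00-1-
  m4: 0-1-0 ←essential
  m7: -0-11,00-1-
  m8: -10-0,01--0
  m10: --01-,-1-10,-10-0,0--10,01--0
  m11: --01- ←essential
  m12: 0-1-0,01--0
  m14: -1-10,0--10,0-1-0,01--0
  m16: 1-0-- ←essential
  m17: -00-1,1---1,1-0--
  m18: --01-,1-0--
  m19: --01-,-0-11,-00-1,1---1,1-0--
  m21: 1---1 ←essential
  m23: -0-11,1---1
  m24: -10-0,1-0--
  m25: 1---1,1-0--
  m26: --01-,-1-10,-10-0,1-0--,11-1-
  m27: --01-,1---1,1-0--,11-1-
  m29: 1---1 ←essential
  m30: -1-10,11-1-
  m31: 1---1,11-1-
Essential: --01-, -00-1, 0-1-0, 1---1, 1-0--
Petrick residual → -0-11, -1-10, -10-0
Min cover (8 terms): c'd + b'de + b'c'e + bde' + bc'e' + a'ce' + ae + ac'

8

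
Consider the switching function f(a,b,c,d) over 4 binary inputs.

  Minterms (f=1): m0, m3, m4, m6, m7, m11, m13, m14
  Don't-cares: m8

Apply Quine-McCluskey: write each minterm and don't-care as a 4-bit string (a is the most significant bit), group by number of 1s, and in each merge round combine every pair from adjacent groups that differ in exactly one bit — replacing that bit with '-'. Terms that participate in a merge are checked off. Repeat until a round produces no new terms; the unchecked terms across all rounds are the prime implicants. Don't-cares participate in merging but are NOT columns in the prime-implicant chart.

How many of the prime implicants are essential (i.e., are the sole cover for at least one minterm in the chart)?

3

[col 0] 0000*, 0011*, 0100*, 0110*, 0111*, 1000*, 1011*, 1101, 1110*
[col 1] -000, -011, -110, 0-00, 0-11, 01-0, 011-
Prime implicants: -000, -011, -110, 0-00, 0-11, 01-0, 011-, 1101
PI chart (minterm → PIs covering it):
  0 | -000,0-00
  3 | -011,0-11
  4 | 0-00,01-0
  6 | -110,01-0,011-
  7 | 0-11,011-
  11 | -011  (sole → essential)
  13 | 1101  (sole → essential)
  14 | -110  (sole → essential)
Essential prime implicants: -011, -110, 1101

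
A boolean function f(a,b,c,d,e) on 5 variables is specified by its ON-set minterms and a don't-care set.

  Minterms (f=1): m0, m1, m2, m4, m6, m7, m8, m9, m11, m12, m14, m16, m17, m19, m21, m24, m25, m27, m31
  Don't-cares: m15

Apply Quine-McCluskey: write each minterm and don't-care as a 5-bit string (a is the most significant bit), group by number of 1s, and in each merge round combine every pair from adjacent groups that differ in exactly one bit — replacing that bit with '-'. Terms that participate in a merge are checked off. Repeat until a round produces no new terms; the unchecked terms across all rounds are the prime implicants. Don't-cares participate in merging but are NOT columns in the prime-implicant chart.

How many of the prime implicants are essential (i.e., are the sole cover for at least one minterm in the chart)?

6

[col 0] 00000*, 00001*, 00010*, 00100*, 00110*, 00111*, 01000*, 01001*, 01011*, 01100*, 01110*, 01111*, 10000*, 10001*, 10011*, 10101*, 11000*, 11001*, 11011*, 11111*
[col 1] -0000*, -0001*, -1000*, -1001*, -1011*, -1111*, 0-000*, 0-001*, 0-100*, 0-110*, 0-111*, 00-00*, 00-10*, 000-0*, 0000-*, 001-0*, 0011-*, 01-00*, 01-11*, 010-1*, 0100-*, 011-0*, 0111-*, 1-000*, 1-001*, 1-011*, 10-01, 100-1*, 1000-*, 11-11*, 110-1*, 1100-*
[col 2] --000*, --001*, -000-*, -1-11, -10-1, -100-*, 0--00, 0-00-*, 0-1-0, 0-11-, 00--0, 1-0-1, 1-00-*
[col 3] --00-
Prime implicants: --00-, -1-11, -10-1, 0--00, 0-1-0, 0-11-, 00--0, 1-0-1, 10-01
PI chart (minterm → PIs covering it):
  0 | --00-,0--00,00--0
  1 | --00-  (sole → essential)
  2 | 00--0  (sole → essential)
  4 | 0--00,0-1-0,00--0
  6 | 0-1-0,0-11-,00--0
  7 | 0-11-  (sole → essential)
  8 | --00-,0--00
  9 | --00-,-10-1
  11 | -1-11,-10-1
  12 | 0--00,0-1-0
  14 | 0-1-0,0-11-
  16 | --00-  (sole → essential)
  17 | --00-,1-0-1,10-01
  19 | 1-0-1  (sole → essential)
  21 | 10-01  (sole → essential)
  24 | --00-  (sole → essential)
  25 | --00-,-10-1,1-0-1
  27 | -1-11,-10-1,1-0-1
  31 | -1-11  (sole → essential)
Essential prime implicants: --00-, -1-11, 0-11-, 00--0, 1-0-1, 10-01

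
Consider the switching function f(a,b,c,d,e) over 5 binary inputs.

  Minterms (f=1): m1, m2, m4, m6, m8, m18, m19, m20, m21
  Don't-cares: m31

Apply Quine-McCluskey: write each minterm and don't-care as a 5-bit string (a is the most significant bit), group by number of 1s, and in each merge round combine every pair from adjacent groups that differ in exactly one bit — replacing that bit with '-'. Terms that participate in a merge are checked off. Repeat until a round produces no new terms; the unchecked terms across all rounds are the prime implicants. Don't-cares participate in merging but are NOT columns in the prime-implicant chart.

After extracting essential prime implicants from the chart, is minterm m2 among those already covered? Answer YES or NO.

NO

size-2^0 implicants → 00001  00010(✓)  00100(✓)  00110(✓)  01000  10010(✓)  10011(✓)  10100(✓)  10101(✓)  11111
size-2^1 implicants → -0010  -0100  00-10  001-0  1001-  1010-
Unchecked terms (primes): -0010, -0100, 00-10, 00001, 001-0, 01000, 1001-, 1010-, 11111
Minterm coverage:
  m1 ⊆ 00001 [E]
  m2 ⊆ -0010,00-10
  m4 ⊆ -0100,001-0
  m6 ⊆ 00-10,001-0
  m8 ⊆ 01000 [E]
  m18 ⊆ -0010,1001-
  m19 ⊆ 1001- [E]
  m20 ⊆ -0100,1010-
  m21 ⊆ 1010- [E]
E = {00001, 01000, 1001-, 1010-}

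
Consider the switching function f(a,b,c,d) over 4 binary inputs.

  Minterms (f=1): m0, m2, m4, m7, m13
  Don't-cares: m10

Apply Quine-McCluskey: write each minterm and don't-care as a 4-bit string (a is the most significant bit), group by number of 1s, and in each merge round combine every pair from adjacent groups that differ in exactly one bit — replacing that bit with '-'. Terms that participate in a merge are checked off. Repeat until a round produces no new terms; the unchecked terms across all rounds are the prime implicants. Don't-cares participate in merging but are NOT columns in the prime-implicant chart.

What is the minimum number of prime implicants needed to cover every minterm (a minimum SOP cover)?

Round 0: 0000✓ 0010✓ 0100✓ 0111 1010✓ 1101
Round 1: -010 0-00 00-0
PIs = {-010, 0-00, 00-0, 0111, 1101}
Coverage chart:
  m0: 0-00,00-0
  m2: -010,00-0
  m4: 0-00 ←essential
  m7: 0111 ←essential
  m13: 1101 ←essential
Essential: 0-00, 0111, 1101
Petrick residual → -010
Min cover (4 terms): b'cd' + a'c'd' + a'bcd + abc'd

4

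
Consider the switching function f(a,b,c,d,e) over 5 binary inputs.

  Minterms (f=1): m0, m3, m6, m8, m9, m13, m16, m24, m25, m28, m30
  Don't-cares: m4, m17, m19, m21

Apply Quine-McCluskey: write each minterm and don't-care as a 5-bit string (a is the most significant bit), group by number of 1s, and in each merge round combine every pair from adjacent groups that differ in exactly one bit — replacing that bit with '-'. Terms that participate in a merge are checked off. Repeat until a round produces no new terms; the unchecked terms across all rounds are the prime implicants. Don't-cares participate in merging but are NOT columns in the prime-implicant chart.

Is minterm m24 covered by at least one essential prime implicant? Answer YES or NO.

[col 0] 00000*, 00011*, 00100*, 00110*, 01000*, 01001*, 01101*, 10000*, 10001*, 10011*, 10101*, 11000*, 11001*, 11100*, 11110*
[col 1] -0000*, -0011, -1000*, -1001*, 0-000*, 00-00, 001-0, 01-01, 0100-*, 1-000*, 1-001*, 10-01, 100-1, 1000-*, 11-00, 1100-*, 111-0
[col 2] --000, -100-, 1-00-
Prime implicants: --000, -0011, -100-, 00-00, 001-0, 01-01, 1-00-, 10-01, 100-1, 11-00, 111-0
PI chart (minterm → PIs covering it):
  0 | --000,00-00
  3 | -0011  (sole → essential)
  6 | 001-0  (sole → essential)
  8 | --000,-100-
  9 | -100-,01-01
  13 | 01-01  (sole → essential)
  16 | --000,1-00-
  24 | --000,-100-,1-00-,11-00
  25 | -100-,1-00-
  28 | 11-00,111-0
  30 | 111-0  (sole → essential)
Essential prime implicants: -0011, 001-0, 01-01, 111-0

NO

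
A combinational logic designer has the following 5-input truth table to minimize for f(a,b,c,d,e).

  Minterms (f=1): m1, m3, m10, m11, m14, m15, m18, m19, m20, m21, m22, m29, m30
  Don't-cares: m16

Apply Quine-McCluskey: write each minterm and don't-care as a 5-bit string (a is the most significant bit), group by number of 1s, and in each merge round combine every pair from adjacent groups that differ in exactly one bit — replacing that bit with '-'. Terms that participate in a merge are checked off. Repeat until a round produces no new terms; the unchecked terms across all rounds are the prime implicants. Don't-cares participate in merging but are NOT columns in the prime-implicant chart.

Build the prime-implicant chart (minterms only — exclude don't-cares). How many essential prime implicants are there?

3

[col 0] 00001*, 00011*, 01010*, 01011*, 01110*, 01111*, 10000*, 10010*, 10011*, 10100*, 10101*, 10110*, 11101*, 11110*
[col 1] -0011, -1110, 0-011, 000-1, 01-10*, 01-11*, 0101-*, 0111-*, 1-101, 1-110, 10-00*, 10-10*, 100-0*, 1001-, 101-0*, 1010-
[col 2] 01-1-, 10--0
Prime implicants: -0011, -1110, 0-011, 000-1, 01-1-, 1-101, 1-110, 10--0, 1001-, 1010-
PI chart (minterm → PIs covering it):
  1 | 000-1  (sole → essential)
  3 | -0011,0-011,000-1
  10 | 01-1-  (sole → essential)
  11 | 0-011,01-1-
  14 | -1110,01-1-
  15 | 01-1-  (sole → essential)
  18 | 10--0,1001-
  19 | -0011,1001-
  20 | 10--0,1010-
  21 | 1-101,1010-
  22 | 1-110,10--0
  29 | 1-101  (sole → essential)
  30 | -1110,1-110
Essential prime implicants: 000-1, 01-1-, 1-101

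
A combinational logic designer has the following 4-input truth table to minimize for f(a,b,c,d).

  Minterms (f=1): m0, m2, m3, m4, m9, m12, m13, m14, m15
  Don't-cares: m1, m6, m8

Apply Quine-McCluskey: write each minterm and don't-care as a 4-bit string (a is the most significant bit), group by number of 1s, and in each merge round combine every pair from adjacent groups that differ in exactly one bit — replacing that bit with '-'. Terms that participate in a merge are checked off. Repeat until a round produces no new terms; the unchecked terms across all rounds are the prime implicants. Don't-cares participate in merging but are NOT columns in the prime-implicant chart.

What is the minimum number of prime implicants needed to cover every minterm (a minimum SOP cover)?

[col 0] 0000*, 0001*, 0010*, 0011*, 0100*, 0110*, 1000*, 1001*, 1100*, 1101*, 1110*, 1111*
[col 1] -000*, -001*, -100*, -110*, 0-00*, 0-10*, 00-0*, 00-1*, 000-*, 001-*, 01-0*, 1-00*, 1-01*, 100-*, 11-0*, 11-1*, 110-*, 111-*
[col 2] --00, -00-, -1-0, 0--0, 00--, 1-0-, 11--
Prime implicants: --00, -00-, -1-0, 0--0, 00--, 1-0-, 11--
PI chart (minterm → PIs covering it):
  0 | --00,-00-,0--0,00--
  2 | 0--0,00--
  3 | 00--  (sole → essential)
  4 | --00,-1-0,0--0
  9 | -00-,1-0-
  12 | --00,-1-0,1-0-,11--
  13 | 1-0-,11--
  14 | -1-0,11--
  15 | 11--  (sole → essential)
Essential prime implicants: 00--, 11--
Petrick residual → --00, -00-
Minimum SOP uses 4 PIs: c'd' + b'c' + a'b' + ab

4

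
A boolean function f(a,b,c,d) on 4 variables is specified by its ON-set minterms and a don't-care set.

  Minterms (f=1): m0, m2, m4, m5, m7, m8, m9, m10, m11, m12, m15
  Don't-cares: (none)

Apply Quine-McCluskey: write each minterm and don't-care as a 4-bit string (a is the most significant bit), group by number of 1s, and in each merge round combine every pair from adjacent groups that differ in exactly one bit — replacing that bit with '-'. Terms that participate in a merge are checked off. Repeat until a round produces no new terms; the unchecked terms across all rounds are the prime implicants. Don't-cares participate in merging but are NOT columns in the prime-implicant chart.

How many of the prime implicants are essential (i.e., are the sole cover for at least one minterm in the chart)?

3

Round 0: 0000✓ 0010✓ 0100✓ 0101✓ 0111✓ 1000✓ 1001✓ 1010✓ 1011✓ 1100✓ 1111✓
Round 1: -000✓ -010✓ -100✓ -111 0-00✓ 00-0✓ 01-1 010- 1-00✓ 1-11 10-0✓ 10-1✓ 100-✓ 101-✓
Round 2: --00 -0-0 10--
PIs = {--00, -0-0, -111, 01-1, 010-, 1-11, 10--}
Coverage chart:
  m0: --00,-0-0
  m2: -0-0 ←essential
  m4: --00,010-
  m5: 01-1,010-
  m7: -111,01-1
  m8: --00,-0-0,10--
  m9: 10-- ←essential
  m10: -0-0,10--
  m11: 1-11,10--
  m12: --00 ←essential
  m15: -111,1-11
Essential: --00, -0-0, 10--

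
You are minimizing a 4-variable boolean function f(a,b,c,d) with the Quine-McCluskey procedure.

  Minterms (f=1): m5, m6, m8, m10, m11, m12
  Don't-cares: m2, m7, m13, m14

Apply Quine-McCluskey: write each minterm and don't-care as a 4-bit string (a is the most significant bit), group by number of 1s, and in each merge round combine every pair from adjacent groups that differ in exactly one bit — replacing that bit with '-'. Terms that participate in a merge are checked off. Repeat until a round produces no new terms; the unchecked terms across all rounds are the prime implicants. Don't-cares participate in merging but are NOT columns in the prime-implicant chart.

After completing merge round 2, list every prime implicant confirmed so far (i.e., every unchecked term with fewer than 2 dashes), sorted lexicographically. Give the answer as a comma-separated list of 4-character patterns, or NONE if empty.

size-2^0 implicants → 0010(✓)  0101(✓)  0110(✓)  0111(✓)  1000(✓)  1010(✓)  1011(✓)  1100(✓)  1101(✓)  1110(✓)
size-2^1 implicants → -010(✓)  -101  -110(✓)  0-10(✓)  01-1  011-  1-00(✓)  1-10(✓)  10-0(✓)  101-  11-0(✓)  110-
size-2^2 implicants → --10  1--0
Unchecked terms (primes): --10, -101, 01-1, 011-, 1--0, 101-, 110-

-101, 01-1, 011-, 101-, 110-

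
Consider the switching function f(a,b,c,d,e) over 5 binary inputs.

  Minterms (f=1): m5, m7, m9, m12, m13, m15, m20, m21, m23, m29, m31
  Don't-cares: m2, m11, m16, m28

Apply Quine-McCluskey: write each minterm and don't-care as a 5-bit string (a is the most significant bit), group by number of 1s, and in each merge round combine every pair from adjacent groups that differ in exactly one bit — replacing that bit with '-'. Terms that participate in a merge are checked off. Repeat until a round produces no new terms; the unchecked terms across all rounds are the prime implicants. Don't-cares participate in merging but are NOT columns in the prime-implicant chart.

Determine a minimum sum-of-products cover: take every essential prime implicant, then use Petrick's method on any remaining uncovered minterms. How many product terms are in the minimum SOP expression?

4

[col 0] 00010, 00101*, 00111*, 01001*, 01011*, 01100*, 01101*, 01111*, 10000*, 10100*, 10101*, 10111*, 11100*, 11101*, 11111*
[col 1] -0101*, -0111*, -1100*, -1101*, -1111*, 0-101*, 0-111*, 001-1*, 01-01*, 01-11*, 010-1*, 011-1*, 0110-*, 1-100*, 1-101*, 1-111*, 10-00, 101-1*, 1010-*, 111-1*, 1110-*
[col 2] --101*, --111*, -01-1*, -11-1*, -110-, 0-1-1*, 01--1, 1-1-1*, 1-10-
[col 3] --1-1
Prime implicants: --1-1, -110-, 00010, 01--1, 1-10-, 10-00
PI chart (minterm → PIs covering it):
  5 | --1-1  (sole → essential)
  7 | --1-1  (sole → essential)
  9 | 01--1  (sole → essential)
  12 | -110-  (sole → essential)
  13 | --1-1,-110-,01--1
  15 | --1-1,01--1
  20 | 1-10-,10-00
  21 | --1-1,1-10-
  23 | --1-1  (sole → essential)
  29 | --1-1,-110-,1-10-
  31 | --1-1  (sole → essential)
Essential prime implicants: --1-1, -110-, 01--1
Petrick residual → 1-10-
Minimum SOP uses 4 PIs: ce + bcd' + a'be + acd'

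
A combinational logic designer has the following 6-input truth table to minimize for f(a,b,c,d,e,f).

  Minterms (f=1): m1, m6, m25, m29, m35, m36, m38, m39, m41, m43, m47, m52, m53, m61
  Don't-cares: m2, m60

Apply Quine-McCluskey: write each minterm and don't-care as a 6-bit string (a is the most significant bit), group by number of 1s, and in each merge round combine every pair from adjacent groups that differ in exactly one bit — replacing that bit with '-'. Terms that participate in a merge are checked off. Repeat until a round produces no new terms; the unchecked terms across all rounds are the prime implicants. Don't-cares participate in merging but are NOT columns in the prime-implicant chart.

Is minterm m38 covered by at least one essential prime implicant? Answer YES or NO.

NO

Round 0: 000001 000010✓ 000110✓ 011001✓ 011101✓ 100011✓ 100100✓ 100110✓ 100111✓ 101001✓ 101011✓ 101111✓ 110100✓ 110101✓ 111100✓ 111101✓
Round 1: -00110 -11101 000-10 011-01 1-0100 10-011✓ 10-111✓ 100-11✓ 1001-0 10011- 101-11✓ 1010-1 11-100✓ 11-101✓ 11010-✓ 11110-✓
Round 2: 10--11 11-10-
PIs = {-00110, -11101, 000-10, 000001, 011-01, 1-0100, 10--11, 1001-0, 10011-, 1010-1, 11-10-}
Coverage chart:
  m1: 000001 ←essential
  m6: -00110,000-10
  m25: 011-01 ←essential
  m29: -11101,011-01
  m35: 10--11 ←essential
  m36: 1-0100,1001-0
  m38: -00110,1001-0,10011-
  m39: 10--11,10011-
  m41: 1010-1 ←essential
  m43: 10--11,1010-1
  m47: 10--11 ←essential
  m52: 1-0100,11-10-
  m53: 11-10- ←essential
  m61: -11101,11-10-
Essential: 000001, 011-01, 10--11, 1010-1, 11-10-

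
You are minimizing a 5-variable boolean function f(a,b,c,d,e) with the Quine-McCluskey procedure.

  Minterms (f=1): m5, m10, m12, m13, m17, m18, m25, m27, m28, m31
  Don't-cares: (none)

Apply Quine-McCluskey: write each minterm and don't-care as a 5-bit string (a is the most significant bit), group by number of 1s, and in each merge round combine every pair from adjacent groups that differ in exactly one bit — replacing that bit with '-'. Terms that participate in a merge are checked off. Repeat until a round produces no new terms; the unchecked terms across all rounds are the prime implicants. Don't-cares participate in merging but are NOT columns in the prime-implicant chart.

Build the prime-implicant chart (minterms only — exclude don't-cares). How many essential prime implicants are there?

size-2^0 implicants → 00101(✓)  01010  01100(✓)  01101(✓)  10001(✓)  10010  11001(✓)  11011(✓)  11100(✓)  11111(✓)
size-2^1 implicants → -1100  0-101  0110-  1-001  11-11  110-1
Unchecked terms (primes): -1100, 0-101, 01010, 0110-, 1-001, 10010, 11-11, 110-1
Minterm coverage:
  m5 ⊆ 0-101 [E]
  m10 ⊆ 01010 [E]
  m12 ⊆ -1100,0110-
  m13 ⊆ 0-101,0110-
  m17 ⊆ 1-001 [E]
  m18 ⊆ 10010 [E]
  m25 ⊆ 1-001,110-1
  m27 ⊆ 11-11,110-1
  m28 ⊆ -1100 [E]
  m31 ⊆ 11-11 [E]
E = {-1100, 0-101, 01010, 1-001, 10010, 11-11}

6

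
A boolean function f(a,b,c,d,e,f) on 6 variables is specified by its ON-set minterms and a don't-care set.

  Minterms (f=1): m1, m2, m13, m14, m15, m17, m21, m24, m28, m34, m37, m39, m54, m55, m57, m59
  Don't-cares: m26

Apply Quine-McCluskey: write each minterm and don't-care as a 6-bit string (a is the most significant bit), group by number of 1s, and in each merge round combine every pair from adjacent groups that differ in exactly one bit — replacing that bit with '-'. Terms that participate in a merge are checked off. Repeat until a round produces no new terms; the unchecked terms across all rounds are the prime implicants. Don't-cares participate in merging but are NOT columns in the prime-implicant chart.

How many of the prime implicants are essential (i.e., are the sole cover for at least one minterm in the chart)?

9

size-2^0 implicants → 000001(✓)  000010(✓)  001101(✓)  001110(✓)  001111(✓)  010001(✓)  010101(✓)  011000(✓)  011010(✓)  011100(✓)  100010(✓)  100101(✓)  100111(✓)  110110(✓)  110111(✓)  111001(✓)  111011(✓)
size-2^1 implicants → -00010  0-0001  0011-1  00111-  010-01  011-00  0110-0  1-0111  1001-1  11011-  1110-1
Unchecked terms (primes): -00010, 0-0001, 0011-1, 00111-, 010-01, 011-00, 0110-0, 1-0111, 1001-1, 11011-, 1110-1
Minterm coverage:
  m1 ⊆ 0-0001 [E]
  m2 ⊆ -00010 [E]
  m13 ⊆ 0011-1 [E]
  m14 ⊆ 00111- [E]
  m15 ⊆ 0011-1,00111-
  m17 ⊆ 0-0001,010-01
  m21 ⊆ 010-01 [E]
  m24 ⊆ 011-00,0110-0
  m28 ⊆ 011-00 [E]
  m34 ⊆ -00010 [E]
  m37 ⊆ 1001-1 [E]
  m39 ⊆ 1-0111,1001-1
  m54 ⊆ 11011- [E]
  m55 ⊆ 1-0111,11011-
  m57 ⊆ 1110-1 [E]
  m59 ⊆ 1110-1 [E]
E = {-00010, 0-0001, 0011-1, 00111-, 010-01, 011-00, 1001-1, 11011-, 1110-1}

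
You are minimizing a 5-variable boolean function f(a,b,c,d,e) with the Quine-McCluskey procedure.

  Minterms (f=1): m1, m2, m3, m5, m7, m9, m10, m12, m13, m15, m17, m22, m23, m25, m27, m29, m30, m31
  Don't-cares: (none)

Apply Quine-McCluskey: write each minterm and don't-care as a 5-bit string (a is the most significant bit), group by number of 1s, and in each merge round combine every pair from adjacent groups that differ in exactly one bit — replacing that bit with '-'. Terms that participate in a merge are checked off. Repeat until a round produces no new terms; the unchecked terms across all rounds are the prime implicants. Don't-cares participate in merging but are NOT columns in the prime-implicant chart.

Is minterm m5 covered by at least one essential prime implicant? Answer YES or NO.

[col 0] 00001*, 00010*, 00011*, 00101*, 00111*, 01001*, 01010*, 01100*, 01101*, 01111*, 10001*, 10110*, 10111*, 11001*, 11011*, 11101*, 11110*, 11111*
[col 1] -0001*, -0111*, -1001*, -1101*, -1111*, 0-001*, 0-010, 0-101*, 0-111*, 00-01*, 00-11*, 000-1*, 0001-, 001-1*, 01-01*, 011-1*, 0110-, 1-001*, 1-110*, 1-111*, 1011-*, 11-01*, 11-11*, 110-1*, 111-1*, 1111-*
[col 2] --001, --111, -1-01, -11-1, 0--01, 0-1-1, 00--1, 1-11-, 11--1
Prime implicants: --001, --111, -1-01, -11-1, 0--01, 0-010, 0-1-1, 00--1, 0001-, 0110-, 1-11-, 11--1
PI chart (minterm → PIs covering it):
  1 | --001,0--01,00--1
  2 | 0-010,0001-
  3 | 00--1,0001-
  5 | 0--01,0-1-1,00--1
  7 | --111,0-1-1,00--1
  9 | --001,-1-01,0--01
  10 | 0-010  (sole → essential)
  12 | 0110-  (sole → essential)
  13 | -1-01,-11-1,0--01,0-1-1,0110-
  15 | --111,-11-1,0-1-1
  17 | --001  (sole → essential)
  22 | 1-11-  (sole → essential)
  23 | --111,1-11-
  25 | --001,-1-01,11--1
  27 | 11--1  (sole → essential)
  29 | -1-01,-11-1,11--1
  30 | 1-11-  (sole → essential)
  31 | --111,-11-1,1-11-,11--1
Essential prime implicants: --001, 0-010, 0110-, 1-11-, 11--1

NO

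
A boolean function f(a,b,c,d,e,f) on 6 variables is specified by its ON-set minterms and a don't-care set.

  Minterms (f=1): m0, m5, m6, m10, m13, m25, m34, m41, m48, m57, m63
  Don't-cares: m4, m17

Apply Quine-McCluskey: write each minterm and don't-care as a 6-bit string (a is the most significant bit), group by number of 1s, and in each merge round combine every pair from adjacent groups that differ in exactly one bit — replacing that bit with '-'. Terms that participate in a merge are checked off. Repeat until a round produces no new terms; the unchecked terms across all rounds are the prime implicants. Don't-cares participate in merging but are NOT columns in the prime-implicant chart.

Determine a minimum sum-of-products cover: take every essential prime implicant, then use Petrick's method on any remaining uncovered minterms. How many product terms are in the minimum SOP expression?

Round 0: 000000✓ 000100✓ 000101✓ 000110✓ 001010 001101✓ 010001✓ 011001✓ 100010 101001✓ 110000 111001✓ 111111
Round 1: -11001 00-101 000-00 0001-0 00010- 01-001 1-1001
PIs = {-11001, 00-101, 000-00, 0001-0, 00010-, 001010, 01-001, 1-1001, 100010, 110000, 111111}
Coverage chart:
  m0: 000-00 ←essential
  m5: 00-101,00010-
  m6: 0001-0 ←essential
  m10: 001010 ←essential
  m13: 00-101 ←essential
  m25: -11001,01-001
  m34: 100010 ←essential
  m41: 1-1001 ←essential
  m48: 110000 ←essential
  m57: -11001,1-1001
  m63: 111111 ←essential
Essential: 00-101, 000-00, 0001-0, 001010, 1-1001, 100010, 110000, 111111
Petrick residual → -11001
Min cover (9 terms): bcd'e'f + a'b'de'f + a'b'c'e'f' + a'b'c'df' + a'b'cd'ef' + acd'e'f + ab'c'd'ef' + abc'd'e'f' + abcdef

9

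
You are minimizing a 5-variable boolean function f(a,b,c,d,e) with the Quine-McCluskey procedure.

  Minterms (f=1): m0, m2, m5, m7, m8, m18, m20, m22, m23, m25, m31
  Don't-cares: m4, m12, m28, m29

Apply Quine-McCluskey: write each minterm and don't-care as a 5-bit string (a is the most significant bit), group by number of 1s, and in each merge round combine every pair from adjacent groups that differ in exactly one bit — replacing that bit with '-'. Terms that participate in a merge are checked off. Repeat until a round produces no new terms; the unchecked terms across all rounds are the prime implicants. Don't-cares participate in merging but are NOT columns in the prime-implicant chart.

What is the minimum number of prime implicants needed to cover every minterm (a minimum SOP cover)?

[col 0] 00000*, 00010*, 00100*, 00101*, 00111*, 01000*, 01100*, 10010*, 10100*, 10110*, 10111*, 11001*, 11100*, 11101*, 11111*
[col 1] -0010, -0100*, -0111, -1100*, 0-000*, 0-100*, 00-00*, 000-0, 001-1, 0010-, 01-00*, 1-100*, 1-111, 10-10, 101-0, 1011-, 11-01, 111-1, 1110-
[col 2] --100, 0--00
Prime implicants: --100, -0010, -0111, 0--00, 000-0, 001-1, 0010-, 1-111, 10-10, 101-0, 1011-, 11-01, 111-1, 1110-
PI chart (minterm → PIs covering it):
  0 | 0--00,000-0
  2 | -0010,000-0
  5 | 001-1,0010-
  7 | -0111,001-1
  8 | 0--00  (sole → essential)
  18 | -0010,10-10
  20 | --100,101-0
  22 | 10-10,101-0,1011-
  23 | -0111,1-111,1011-
  25 | 11-01  (sole → essential)
  31 | 1-111,111-1
Essential prime implicants: 0--00, 11-01
Petrick residual → -0010, 001-1, 1-111, 101-0
Minimum SOP uses 6 PIs: b'c'de' + a'd'e' + a'b'ce + acde + ab'ce' + abd'e

6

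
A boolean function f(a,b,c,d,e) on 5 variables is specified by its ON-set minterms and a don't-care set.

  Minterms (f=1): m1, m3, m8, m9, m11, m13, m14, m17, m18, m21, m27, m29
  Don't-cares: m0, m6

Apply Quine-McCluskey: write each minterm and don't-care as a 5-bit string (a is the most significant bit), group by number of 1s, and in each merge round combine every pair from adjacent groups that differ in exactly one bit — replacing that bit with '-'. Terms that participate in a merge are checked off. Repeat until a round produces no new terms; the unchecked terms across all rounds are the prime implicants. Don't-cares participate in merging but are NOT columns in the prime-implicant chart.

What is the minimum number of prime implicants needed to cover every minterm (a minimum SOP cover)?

[col 0] 00000*, 00001*, 00011*, 00110*, 01000*, 01001*, 01011*, 01101*, 01110*, 10001*, 10010, 10101*, 11011*, 11101*
[col 1] -0001, -1011, -1101, 0-000*, 0-001*, 0-011*, 0-110, 000-1*, 0000-*, 01-01, 010-1*, 0100-*, 1-101, 10-01
[col 2] 0-0-1, 0-00-
Prime implicants: -0001, -1011, -1101, 0-0-1, 0-00-, 0-110, 01-01, 1-101, 10-01, 10010
PI chart (minterm → PIs covering it):
  1 | -0001,0-0-1,0-00-
  3 | 0-0-1  (sole → essential)
  8 | 0-00-  (sole → essential)
  9 | 0-0-1,0-00-,01-01
  11 | -1011,0-0-1
  13 | -1101,01-01
  14 | 0-110  (sole → essential)
  17 | -0001,10-01
  18 | 10010  (sole → essential)
  21 | 1-101,10-01
  27 | -1011  (sole → essential)
  29 | -1101,1-101
Essential prime implicants: -1011, 0-0-1, 0-00-, 0-110, 10010
Petrick residual → -1101, 10-01
Minimum SOP uses 7 PIs: bc'de + bcd'e + a'c'e + a'c'd' + a'cde' + ab'd'e + ab'c'de'

7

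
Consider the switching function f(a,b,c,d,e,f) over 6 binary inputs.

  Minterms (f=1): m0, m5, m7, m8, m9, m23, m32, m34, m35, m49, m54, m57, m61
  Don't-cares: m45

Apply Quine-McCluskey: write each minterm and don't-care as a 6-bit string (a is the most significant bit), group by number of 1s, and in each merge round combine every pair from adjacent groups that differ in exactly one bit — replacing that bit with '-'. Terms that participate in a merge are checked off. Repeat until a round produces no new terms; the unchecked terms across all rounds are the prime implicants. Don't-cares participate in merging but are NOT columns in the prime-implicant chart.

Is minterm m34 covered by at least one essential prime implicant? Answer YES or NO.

YES

Round 0: 000000✓ 000101✓ 000111✓ 001000✓ 001001✓ 010111✓ 100000✓ 100010✓ 100011✓ 101101✓ 110001✓ 110110 111001✓ 111101✓
Round 1: -00000 0-0111 00-000 0001-1 00100- 1-1101 1000-0 10001- 11-001 111-01
PIs = {-00000, 0-0111, 00-000, 0001-1, 00100-, 1-1101, 1000-0, 10001-, 11-001, 110110, 111-01}
Coverage chart:
  m0: -00000,00-000
  m5: 0001-1 ←essential
  m7: 0-0111,0001-1
  m8: 00-000,00100-
  m9: 00100- ←essential
  m23: 0-0111 ←essential
  m32: -00000,1000-0
  m34: 1000-0,10001-
  m35: 10001- ←essential
  m49: 11-001 ←essential
  m54: 110110 ←essential
  m57: 11-001,111-01
  m61: 1-1101,111-01
Essential: 0-0111, 0001-1, 00100-, 10001-, 11-001, 110110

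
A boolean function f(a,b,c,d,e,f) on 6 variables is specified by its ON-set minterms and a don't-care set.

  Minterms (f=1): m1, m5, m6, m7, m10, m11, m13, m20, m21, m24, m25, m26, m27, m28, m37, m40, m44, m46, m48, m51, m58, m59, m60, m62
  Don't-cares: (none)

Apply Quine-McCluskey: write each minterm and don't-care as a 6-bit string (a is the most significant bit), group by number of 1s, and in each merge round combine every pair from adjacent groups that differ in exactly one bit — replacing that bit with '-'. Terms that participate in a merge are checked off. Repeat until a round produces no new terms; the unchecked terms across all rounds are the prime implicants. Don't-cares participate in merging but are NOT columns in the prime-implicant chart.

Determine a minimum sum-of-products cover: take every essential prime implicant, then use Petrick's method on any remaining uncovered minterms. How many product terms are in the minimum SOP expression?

size-2^0 implicants → 000001(✓)  000101(✓)  000110(✓)  000111(✓)  001010(✓)  001011(✓)  001101(✓)  010100(✓)  010101(✓)  011000(✓)  011001(✓)  011010(✓)  011011(✓)  011100(✓)  100101(✓)  101000(✓)  101100(✓)  101110(✓)  110000  110011(✓)  111010(✓)  111011(✓)  111100(✓)  111110(✓)
size-2^1 implicants → -00101  -11010(✓)  -11011(✓)  -11100  0-0101  0-1010(✓)  0-1011(✓)  00-101  000-01  0001-1  00011-  00101-(✓)  01-100  01010-  011-00  0110-0(✓)  0110-1(✓)  01100-(✓)  01101-(✓)  1-1100(✓)  1-1110(✓)  101-00  1011-0(✓)  11-011  111-10  11101-(✓)  1111-0(✓)
size-2^2 implicants → -1101-  0-101-  0110--  1-11-0
Unchecked terms (primes): -00101, -1101-, -11100, 0-0101, 0-101-, 00-101, 000-01, 0001-1, 00011-, 01-100, 01010-, 011-00, 0110--, 1-11-0, 101-00, 11-011, 110000, 111-10
Minterm coverage:
  m1 ⊆ 000-01 [E]
  m5 ⊆ -00101,0-0101,00-101,000-01,0001-1
  m6 ⊆ 00011- [E]
  m7 ⊆ 0001-1,00011-
  m10 ⊆ 0-101- [E]
  m11 ⊆ 0-101- [E]
  m13 ⊆ 00-101 [E]
  m20 ⊆ 01-100,01010-
  m21 ⊆ 0-0101,01010-
  m24 ⊆ 011-00,0110--
  m25 ⊆ 0110-- [E]
  m26 ⊆ -1101-,0-101-,0110--
  m27 ⊆ -1101-,0-101-,0110--
  m28 ⊆ -11100,01-100,011-00
  m37 ⊆ -00101 [E]
  m40 ⊆ 101-00 [E]
  m44 ⊆ 1-11-0,101-00
  m46 ⊆ 1-11-0 [E]
  m48 ⊆ 110000 [E]
  m51 ⊆ 11-011 [E]
  m58 ⊆ -1101-,111-10
  m59 ⊆ -1101-,11-011
  m60 ⊆ -11100,1-11-0
  m62 ⊆ 1-11-0,111-10
E = {-00101, 0-101-, 00-101, 000-01, 00011-, 0110--, 1-11-0, 101-00, 11-011, 110000}
Petrick residual → -1101-, -11100, 01010-
Cover = b'c'de'f + bcd'e + bcde'f' + a'cd'e + a'b'de'f + a'b'c'e'f + a'b'c'de + a'bc'de' + a'bcd' + acdf' + ab'ce'f' + abd'ef + abc'd'e'f'  |cover|=13

13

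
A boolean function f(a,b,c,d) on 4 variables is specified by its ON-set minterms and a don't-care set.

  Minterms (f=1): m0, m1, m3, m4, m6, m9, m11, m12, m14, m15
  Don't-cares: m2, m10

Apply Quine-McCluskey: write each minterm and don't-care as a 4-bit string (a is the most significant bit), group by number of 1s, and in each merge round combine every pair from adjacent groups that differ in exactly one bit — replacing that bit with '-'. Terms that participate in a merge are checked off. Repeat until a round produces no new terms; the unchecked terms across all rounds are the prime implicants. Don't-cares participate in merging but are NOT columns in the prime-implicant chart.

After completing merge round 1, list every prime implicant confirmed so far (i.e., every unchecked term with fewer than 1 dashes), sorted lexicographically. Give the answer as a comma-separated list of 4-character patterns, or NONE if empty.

[col 0] 0000*, 0001*, 0010*, 0011*, 0100*, 0110*, 1001*, 1010*, 1011*, 1100*, 1110*, 1111*
[col 1] -001*, -010*, -011*, -100*, -110*, 0-00*, 0-10*, 00-0*, 00-1*, 000-*, 001-*, 01-0*, 1-10*, 1-11*, 10-1*, 101-*, 11-0*, 111-*
[col 2] --10, -0-1, -01-, -1-0, 0--0, 00--, 1-1-
Prime implicants: --10, -0-1, -01-, -1-0, 0--0, 00--, 1-1-

NONE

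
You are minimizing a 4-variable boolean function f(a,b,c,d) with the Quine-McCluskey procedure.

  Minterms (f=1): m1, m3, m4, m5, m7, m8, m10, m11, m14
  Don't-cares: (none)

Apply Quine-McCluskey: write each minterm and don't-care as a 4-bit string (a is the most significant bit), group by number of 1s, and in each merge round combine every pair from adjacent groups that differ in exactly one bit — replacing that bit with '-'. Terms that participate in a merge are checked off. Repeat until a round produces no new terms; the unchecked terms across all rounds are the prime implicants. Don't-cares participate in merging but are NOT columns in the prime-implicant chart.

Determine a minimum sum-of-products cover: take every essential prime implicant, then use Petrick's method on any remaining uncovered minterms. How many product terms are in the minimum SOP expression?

Round 0: 0001✓ 0011✓ 0100✓ 0101✓ 0111✓ 1000✓ 1010✓ 1011✓ 1110✓
Round 1: -011 0-01✓ 0-11✓ 00-1✓ 01-1✓ 010- 1-10 10-0 101-
Round 2: 0--1
PIs = {-011, 0--1, 010-, 1-10, 10-0, 101-}
Coverage chart:
  m1: 0--1 ←essential
  m3: -011,0--1
  m4: 010- ←essential
  m5: 0--1,010-
  m7: 0--1 ←essential
  m8: 10-0 ←essential
  m10: 1-10,10-0,101-
  m11: -011,101-
  m14: 1-10 ←essential
Essential: 0--1, 010-, 1-10, 10-0
Petrick residual → -011
Min cover (5 terms): b'cd + a'd + a'bc' + acd' + ab'd'

5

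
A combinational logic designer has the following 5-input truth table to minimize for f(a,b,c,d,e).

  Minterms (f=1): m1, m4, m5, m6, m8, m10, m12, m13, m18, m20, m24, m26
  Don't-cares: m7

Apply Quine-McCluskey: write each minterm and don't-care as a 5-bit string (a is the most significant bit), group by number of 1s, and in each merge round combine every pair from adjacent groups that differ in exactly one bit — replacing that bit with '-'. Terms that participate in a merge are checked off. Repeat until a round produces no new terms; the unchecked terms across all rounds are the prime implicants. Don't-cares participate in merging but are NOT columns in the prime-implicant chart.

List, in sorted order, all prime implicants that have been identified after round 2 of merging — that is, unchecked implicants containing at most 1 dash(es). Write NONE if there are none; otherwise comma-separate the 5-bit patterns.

-0100, 00-01, 01-00, 1-010

size-2^0 implicants → 00001(✓)  00100(✓)  00101(✓)  00110(✓)  00111(✓)  01000(✓)  01010(✓)  01100(✓)  01101(✓)  10010(✓)  10100(✓)  11000(✓)  11010(✓)
size-2^1 implicants → -0100  -1000(✓)  -1010(✓)  0-100(✓)  0-101(✓)  00-01  001-0(✓)  001-1(✓)  0010-(✓)  0011-(✓)  01-00  010-0(✓)  0110-(✓)  1-010  110-0(✓)
size-2^2 implicants → -10-0  0-10-  001--
Unchecked terms (primes): -0100, -10-0, 0-10-, 00-01, 001--, 01-00, 1-010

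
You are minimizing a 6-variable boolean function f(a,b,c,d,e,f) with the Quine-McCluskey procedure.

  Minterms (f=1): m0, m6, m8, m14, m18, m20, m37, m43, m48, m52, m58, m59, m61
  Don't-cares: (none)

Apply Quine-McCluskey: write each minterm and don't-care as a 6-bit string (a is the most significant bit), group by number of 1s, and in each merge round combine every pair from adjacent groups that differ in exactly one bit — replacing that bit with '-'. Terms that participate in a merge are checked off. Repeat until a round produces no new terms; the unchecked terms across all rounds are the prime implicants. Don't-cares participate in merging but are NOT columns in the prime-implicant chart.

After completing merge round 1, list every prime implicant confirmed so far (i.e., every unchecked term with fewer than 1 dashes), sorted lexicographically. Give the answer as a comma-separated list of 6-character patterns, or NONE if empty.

010010, 100101, 111101

size-2^0 implicants → 000000(✓)  000110(✓)  001000(✓)  001110(✓)  010010  010100(✓)  100101  101011(✓)  110000(✓)  110100(✓)  111010(✓)  111011(✓)  111101
size-2^1 implicants → -10100  00-000  00-110  1-1011  110-00  11101-
Unchecked terms (primes): -10100, 00-000, 00-110, 010010, 1-1011, 100101, 110-00, 11101-, 111101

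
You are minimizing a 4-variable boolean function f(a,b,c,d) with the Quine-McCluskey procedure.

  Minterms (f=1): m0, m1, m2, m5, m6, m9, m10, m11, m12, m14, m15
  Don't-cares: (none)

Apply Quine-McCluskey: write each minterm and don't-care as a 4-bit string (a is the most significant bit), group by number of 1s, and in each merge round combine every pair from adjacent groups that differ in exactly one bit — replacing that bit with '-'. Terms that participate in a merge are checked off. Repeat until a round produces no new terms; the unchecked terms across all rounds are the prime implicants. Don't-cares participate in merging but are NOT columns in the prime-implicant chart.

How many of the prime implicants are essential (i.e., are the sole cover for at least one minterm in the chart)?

4

Round 0: 0000✓ 0001✓ 0010✓ 0101✓ 0110✓ 1001✓ 1010✓ 1011✓ 1100✓ 1110✓ 1111✓
Round 1: -001 -010✓ -110✓ 0-01 0-10✓ 00-0 000- 1-10✓ 1-11✓ 10-1 101-✓ 11-0 111-✓
Round 2: --10 1-1-
PIs = {--10, -001, 0-01, 00-0, 000-, 1-1-, 10-1, 11-0}
Coverage chart:
  m0: 00-0,000-
  m1: -001,0-01,000-
  m2: --10,00-0
  m5: 0-01 ←essential
  m6: --10 ←essential
  m9: -001,10-1
  m10: --10,1-1-
  m11: 1-1-,10-1
  m12: 11-0 ←essential
  m14: --10,1-1-,11-0
  m15: 1-1- ←essential
Essential: --10, 0-01, 1-1-, 11-0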